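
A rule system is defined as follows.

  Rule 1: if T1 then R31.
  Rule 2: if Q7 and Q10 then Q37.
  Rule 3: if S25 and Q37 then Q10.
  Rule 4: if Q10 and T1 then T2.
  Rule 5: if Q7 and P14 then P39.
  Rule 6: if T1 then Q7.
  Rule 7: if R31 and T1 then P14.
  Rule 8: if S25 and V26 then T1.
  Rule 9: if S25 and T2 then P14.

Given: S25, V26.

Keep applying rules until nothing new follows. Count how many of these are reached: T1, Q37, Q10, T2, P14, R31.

S25 and V26 hold, so T1 follows (Rule 8).
From T1, Rule 1 gives R31.
R31 and T1 hold, so P14 follows (Rule 7).
T1: reached.
Q37 would need Q7 and Q10 (Rule 2), but Q10 is never established.
Q10 would need S25 and Q37 (Rule 3), but Q37 is never established.
T2 would need Q10 and T1 (Rule 4), but Q10 is never established.
P14: reached.
R31: reached.
Reached: T1, P14, and R31 — 3 of the 6.

3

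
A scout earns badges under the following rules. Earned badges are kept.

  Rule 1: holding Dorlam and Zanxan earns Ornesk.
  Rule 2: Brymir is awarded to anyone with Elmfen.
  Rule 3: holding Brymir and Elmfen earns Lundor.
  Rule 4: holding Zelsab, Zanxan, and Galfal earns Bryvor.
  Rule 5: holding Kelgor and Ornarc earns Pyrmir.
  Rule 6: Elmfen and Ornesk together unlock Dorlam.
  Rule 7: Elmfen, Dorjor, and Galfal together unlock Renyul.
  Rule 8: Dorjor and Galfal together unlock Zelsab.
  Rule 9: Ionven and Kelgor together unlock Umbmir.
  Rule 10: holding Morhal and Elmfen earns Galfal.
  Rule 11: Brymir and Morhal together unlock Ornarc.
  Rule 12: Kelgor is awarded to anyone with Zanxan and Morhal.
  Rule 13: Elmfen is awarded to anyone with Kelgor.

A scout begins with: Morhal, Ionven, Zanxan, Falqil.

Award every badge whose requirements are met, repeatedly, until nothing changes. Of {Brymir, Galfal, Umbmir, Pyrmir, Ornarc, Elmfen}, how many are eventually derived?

With Zanxan and Morhal, Kelgor is earned (Rule 12).
With Ionven and Kelgor, Umbmir is earned (Rule 9).
With Kelgor, Elmfen is earned (Rule 13).
With Morhal and Elmfen, Galfal is earned (Rule 10).
With Elmfen, Brymir is earned (Rule 2).
With Brymir and Morhal, Ornarc is earned (Rule 11).
With Kelgor and Ornarc, Pyrmir is earned (Rule 5).
Brymir: reached.
Galfal: reached.
Umbmir: reached.
Pyrmir: reached.
Ornarc: reached.
Elmfen: reached.
All 6 are reached.

6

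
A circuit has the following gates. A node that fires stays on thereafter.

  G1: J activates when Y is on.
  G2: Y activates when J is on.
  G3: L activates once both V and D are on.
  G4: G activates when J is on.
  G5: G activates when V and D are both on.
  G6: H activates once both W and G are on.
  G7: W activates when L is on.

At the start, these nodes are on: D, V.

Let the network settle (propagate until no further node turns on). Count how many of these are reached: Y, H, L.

G3: V and D on → L on.
G5: V and D on → G on.
L is on, so W activates (G7).
G6: W and G on → H on.
Y would need J (G2), but J never turns on.
H: reached.
L: reached.
Reached: H and L — 2 of the 3.

2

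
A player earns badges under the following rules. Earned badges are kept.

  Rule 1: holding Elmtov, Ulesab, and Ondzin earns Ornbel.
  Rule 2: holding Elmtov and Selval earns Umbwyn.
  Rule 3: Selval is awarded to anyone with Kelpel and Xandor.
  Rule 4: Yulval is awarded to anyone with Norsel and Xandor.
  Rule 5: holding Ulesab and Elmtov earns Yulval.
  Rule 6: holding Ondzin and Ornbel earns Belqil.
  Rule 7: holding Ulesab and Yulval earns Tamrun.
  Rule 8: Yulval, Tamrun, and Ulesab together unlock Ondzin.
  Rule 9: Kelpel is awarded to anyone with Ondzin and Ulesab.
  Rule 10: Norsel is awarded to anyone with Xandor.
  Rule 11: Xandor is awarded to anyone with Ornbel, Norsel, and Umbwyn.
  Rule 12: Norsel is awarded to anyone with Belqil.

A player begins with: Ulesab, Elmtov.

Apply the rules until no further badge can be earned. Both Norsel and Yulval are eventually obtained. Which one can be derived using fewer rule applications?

Yulval

Yulval: With Ulesab and Elmtov, Yulval is earned (Rule 5). [1 rule application]
Norsel: With Ulesab and Elmtov, Yulval is earned (Rule 5). With Ulesab and Yulval, Tamrun is earned (Rule 7). With Yulval, Tamrun, and Ulesab, Ondzin is earned (Rule 8). With Elmtov, Ulesab, and Ondzin, Ornbel is earned (Rule 1). With Ondzin and Ornbel, Belqil is earned (Rule 6). With Belqil, Norsel is earned (Rule 12). [6 rule applications]
Yulval needs fewer.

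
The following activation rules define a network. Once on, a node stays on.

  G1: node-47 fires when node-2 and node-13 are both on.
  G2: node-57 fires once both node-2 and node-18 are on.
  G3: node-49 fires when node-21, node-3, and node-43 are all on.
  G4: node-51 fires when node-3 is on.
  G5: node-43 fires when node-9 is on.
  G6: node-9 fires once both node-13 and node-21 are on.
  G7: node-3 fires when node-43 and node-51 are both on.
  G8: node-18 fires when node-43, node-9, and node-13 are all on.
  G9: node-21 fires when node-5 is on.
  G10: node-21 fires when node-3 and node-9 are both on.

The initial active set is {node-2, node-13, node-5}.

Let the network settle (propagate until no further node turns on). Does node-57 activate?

Yes

node-5 is on, so node-21 fires (G9).
G6: node-13 and node-21 on → node-9 on.
node-9 is on, so node-43 fires (G5).
G8: node-43, node-9, and node-13 on → node-18 on.
node-2 and node-18 are on, so node-57 fires (G2).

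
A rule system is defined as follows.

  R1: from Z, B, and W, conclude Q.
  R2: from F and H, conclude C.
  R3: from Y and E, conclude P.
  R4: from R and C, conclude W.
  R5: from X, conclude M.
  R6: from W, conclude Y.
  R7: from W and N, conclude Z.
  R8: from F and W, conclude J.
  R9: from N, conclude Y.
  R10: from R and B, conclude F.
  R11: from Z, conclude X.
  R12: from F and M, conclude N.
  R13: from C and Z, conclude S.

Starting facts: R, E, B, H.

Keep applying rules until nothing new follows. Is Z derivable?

No

Z would need W and N (R7), but N is never established.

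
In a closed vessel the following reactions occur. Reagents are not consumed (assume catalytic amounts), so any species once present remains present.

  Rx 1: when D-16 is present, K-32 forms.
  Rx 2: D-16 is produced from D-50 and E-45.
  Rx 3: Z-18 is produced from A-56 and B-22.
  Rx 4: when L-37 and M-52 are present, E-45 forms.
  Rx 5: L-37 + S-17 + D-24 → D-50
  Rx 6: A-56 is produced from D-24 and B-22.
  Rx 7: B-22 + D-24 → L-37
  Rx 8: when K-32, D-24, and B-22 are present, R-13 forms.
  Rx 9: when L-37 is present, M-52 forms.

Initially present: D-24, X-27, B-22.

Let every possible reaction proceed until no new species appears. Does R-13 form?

No

R-13 would need K-32, D-24, and B-22 (Rx 8), but K-32 never forms.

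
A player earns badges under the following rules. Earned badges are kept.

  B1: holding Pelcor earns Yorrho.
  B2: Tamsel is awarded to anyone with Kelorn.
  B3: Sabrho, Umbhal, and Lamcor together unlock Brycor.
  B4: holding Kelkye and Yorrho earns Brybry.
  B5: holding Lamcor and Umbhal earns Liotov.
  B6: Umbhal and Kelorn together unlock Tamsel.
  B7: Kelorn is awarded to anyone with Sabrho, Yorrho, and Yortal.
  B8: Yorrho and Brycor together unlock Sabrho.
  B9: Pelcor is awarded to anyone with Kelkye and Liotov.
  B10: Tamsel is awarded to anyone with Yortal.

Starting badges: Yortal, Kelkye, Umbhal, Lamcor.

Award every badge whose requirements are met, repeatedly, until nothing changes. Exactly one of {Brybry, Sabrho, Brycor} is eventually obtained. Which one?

With Lamcor and Umbhal, Liotov is earned (B5).
With Kelkye and Liotov, Pelcor is earned (B9).
With Pelcor, Yorrho is earned (B1).
With Kelkye and Yorrho, Brybry is earned (B4).
Sabrho would need Yorrho and Brycor (B8), but Brycor is never earned. Brycor would need Sabrho, Umbhal, and Lamcor (B3), but Sabrho is never earned.

Brybry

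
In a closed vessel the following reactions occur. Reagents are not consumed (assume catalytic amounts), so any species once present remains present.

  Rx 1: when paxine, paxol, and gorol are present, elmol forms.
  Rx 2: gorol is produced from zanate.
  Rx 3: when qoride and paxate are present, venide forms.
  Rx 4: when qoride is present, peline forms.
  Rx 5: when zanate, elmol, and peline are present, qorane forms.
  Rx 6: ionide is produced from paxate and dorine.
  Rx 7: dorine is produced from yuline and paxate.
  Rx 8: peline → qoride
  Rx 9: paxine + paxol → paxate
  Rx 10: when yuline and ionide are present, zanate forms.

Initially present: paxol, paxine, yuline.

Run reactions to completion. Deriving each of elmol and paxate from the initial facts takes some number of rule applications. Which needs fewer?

paxate

paxate: paxine and paxol present → paxate forms (Rx 9). [1 rule application]
elmol: paxine and paxol present → paxate forms (Rx 9). yuline and paxate present → dorine forms (Rx 7). paxate and dorine present → ionide forms (Rx 6). yuline and ionide present → zanate forms (Rx 10). zanate present → gorol forms (Rx 2). paxine, paxol, and gorol present → elmol forms (Rx 1). [6 rule applications]
paxate needs fewer.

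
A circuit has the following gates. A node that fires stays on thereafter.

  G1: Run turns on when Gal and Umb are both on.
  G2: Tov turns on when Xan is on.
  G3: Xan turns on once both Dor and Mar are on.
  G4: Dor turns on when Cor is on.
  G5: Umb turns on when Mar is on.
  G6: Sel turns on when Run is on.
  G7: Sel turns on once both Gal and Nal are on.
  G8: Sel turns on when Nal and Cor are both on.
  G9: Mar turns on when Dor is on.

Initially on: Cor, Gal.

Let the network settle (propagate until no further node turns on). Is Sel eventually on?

G4: Cor on → Dor on.
Dor is on, so Mar turns on (G9).
G5: Mar on → Umb on.
G1: Gal and Umb on → Run on.
Run is on, so Sel turns on (G6).

Yes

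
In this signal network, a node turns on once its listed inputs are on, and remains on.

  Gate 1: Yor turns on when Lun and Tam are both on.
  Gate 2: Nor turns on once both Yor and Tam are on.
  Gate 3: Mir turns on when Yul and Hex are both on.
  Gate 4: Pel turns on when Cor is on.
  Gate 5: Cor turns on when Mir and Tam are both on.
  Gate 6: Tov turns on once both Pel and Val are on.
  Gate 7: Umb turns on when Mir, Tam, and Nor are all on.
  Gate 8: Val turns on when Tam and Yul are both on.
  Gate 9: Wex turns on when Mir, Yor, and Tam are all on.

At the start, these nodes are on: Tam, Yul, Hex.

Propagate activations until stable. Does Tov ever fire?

Tam and Yul are on, so Val turns on (Gate 8).
Yul and Hex are on, so Mir turns on (Gate 3).
Gate 5: Mir and Tam on → Cor on.
Gate 4: Cor on → Pel on.
Pel and Val are on, so Tov turns on (Gate 6).

Yes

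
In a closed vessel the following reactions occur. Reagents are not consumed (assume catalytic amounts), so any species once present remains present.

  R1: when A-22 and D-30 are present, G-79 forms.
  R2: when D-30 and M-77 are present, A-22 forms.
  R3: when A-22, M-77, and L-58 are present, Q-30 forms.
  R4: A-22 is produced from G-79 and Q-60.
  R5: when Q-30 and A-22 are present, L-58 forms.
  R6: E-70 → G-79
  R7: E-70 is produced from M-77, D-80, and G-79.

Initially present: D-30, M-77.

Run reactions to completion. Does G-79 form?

D-30 and M-77 present → A-22 forms (R2).
A-22 and D-30 present → G-79 forms (R1).

Yes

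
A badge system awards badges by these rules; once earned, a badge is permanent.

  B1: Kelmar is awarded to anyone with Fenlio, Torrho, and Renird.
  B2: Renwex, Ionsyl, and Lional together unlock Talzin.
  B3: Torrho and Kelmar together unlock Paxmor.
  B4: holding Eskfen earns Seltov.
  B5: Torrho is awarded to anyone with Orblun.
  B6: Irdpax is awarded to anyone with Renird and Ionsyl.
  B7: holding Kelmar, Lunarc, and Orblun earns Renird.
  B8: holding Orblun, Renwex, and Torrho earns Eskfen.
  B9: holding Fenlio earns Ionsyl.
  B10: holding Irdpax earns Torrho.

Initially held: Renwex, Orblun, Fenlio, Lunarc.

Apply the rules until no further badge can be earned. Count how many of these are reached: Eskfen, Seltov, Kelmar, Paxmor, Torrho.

With Orblun, Torrho is earned (B5).
With Orblun, Renwex, and Torrho, Eskfen is earned (B8).
With Eskfen, Seltov is earned (B4).
Eskfen: reached.
Seltov: reached.
Kelmar would need Fenlio, Torrho, and Renird (B1), but Renird is never earned.
Paxmor would need Torrho and Kelmar (B3), but Kelmar is never earned.
Torrho: reached.
Reached: Eskfen, Seltov, and Torrho — 3 of the 5.

3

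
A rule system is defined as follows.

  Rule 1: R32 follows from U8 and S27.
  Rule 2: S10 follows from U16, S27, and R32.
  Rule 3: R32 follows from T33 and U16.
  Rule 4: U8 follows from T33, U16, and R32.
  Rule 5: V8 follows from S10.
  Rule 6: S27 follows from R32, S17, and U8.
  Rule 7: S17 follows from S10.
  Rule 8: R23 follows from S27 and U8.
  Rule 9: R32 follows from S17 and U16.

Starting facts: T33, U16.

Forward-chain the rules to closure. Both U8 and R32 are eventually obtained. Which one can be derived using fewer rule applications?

R32: T33 and U16 hold, so R32 follows (Rule 3). [1 rule application]
U8: T33 and U16 hold, so R32 follows (Rule 3). T33, U16, and R32 hold, so U8 follows (Rule 4). [2 rule applications]
R32 needs fewer.

R32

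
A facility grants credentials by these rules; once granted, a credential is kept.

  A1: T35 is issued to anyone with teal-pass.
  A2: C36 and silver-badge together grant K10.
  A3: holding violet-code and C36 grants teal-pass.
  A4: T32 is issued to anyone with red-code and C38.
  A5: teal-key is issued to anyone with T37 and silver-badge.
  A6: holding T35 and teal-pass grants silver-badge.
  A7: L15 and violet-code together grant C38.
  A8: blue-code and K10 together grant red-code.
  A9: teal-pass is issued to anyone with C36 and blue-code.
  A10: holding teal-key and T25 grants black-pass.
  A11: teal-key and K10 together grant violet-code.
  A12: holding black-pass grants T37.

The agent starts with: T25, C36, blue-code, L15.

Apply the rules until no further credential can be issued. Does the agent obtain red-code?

Yes

Holding C36 and blue-code grants teal-pass (A9).
Holding teal-pass grants T35 (A1).
Holding T35 and teal-pass grants silver-badge (A6).
Holding C36 and silver-badge grants K10 (A2).
Holding blue-code and K10 grants red-code (A8).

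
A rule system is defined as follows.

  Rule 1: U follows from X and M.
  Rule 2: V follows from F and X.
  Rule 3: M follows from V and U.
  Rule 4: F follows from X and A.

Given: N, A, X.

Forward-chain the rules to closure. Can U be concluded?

U would need X and M (Rule 1), but M is never established.

No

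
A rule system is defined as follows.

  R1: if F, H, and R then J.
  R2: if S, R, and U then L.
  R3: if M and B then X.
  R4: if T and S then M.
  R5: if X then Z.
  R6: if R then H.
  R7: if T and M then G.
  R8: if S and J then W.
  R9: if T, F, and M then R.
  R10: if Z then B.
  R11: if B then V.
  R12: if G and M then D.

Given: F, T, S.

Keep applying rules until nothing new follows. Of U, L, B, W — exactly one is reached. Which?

From T and S, R4 gives M.
From T, F, and M, R9 gives R.
From R, R6 gives H.
From F, H, and R, R1 gives J.
From S and J, R8 gives W.
L would need S, R, and U (R2), but U is never established. No rule produces U, and it is not given. B would need Z (R10), but Z is never established.

W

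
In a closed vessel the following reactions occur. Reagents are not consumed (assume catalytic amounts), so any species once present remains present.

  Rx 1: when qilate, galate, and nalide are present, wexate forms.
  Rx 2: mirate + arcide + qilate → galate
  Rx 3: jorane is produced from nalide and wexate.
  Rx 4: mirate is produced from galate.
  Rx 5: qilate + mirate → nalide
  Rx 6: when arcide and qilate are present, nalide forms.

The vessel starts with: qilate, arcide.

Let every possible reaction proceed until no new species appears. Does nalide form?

arcide and qilate present → nalide forms (Rx 6).

Yes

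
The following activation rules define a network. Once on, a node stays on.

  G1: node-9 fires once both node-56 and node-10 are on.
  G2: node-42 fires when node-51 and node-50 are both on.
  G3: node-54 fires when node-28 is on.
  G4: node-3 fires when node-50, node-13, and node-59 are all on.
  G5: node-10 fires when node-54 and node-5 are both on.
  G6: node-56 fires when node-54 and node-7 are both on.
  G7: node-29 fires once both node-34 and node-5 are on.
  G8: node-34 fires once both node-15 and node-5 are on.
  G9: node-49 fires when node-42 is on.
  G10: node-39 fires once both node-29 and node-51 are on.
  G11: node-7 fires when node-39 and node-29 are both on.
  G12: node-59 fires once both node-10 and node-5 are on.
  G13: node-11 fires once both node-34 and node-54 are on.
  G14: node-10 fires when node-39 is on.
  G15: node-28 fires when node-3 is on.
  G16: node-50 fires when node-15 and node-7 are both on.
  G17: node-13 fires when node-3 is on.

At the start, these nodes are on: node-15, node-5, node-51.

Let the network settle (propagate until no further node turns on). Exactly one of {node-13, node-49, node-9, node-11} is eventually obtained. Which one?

node-49

G8: node-15 and node-5 on → node-34 on.
node-34 and node-5 are on, so node-29 fires (G7).
node-29 and node-51 are on, so node-39 fires (G10).
node-39 and node-29 are on, so node-7 fires (G11).
node-15 and node-7 are on, so node-50 fires (G16).
node-51 and node-50 are on, so node-42 fires (G2).
node-42 is on, so node-49 fires (G9).
node-9 would need node-56 and node-10 (G1), but node-56 never turns on. node-11 would need node-34 and node-54 (G13), but node-54 never turns on. node-13 would need node-3 (G17), but node-3 never turns on.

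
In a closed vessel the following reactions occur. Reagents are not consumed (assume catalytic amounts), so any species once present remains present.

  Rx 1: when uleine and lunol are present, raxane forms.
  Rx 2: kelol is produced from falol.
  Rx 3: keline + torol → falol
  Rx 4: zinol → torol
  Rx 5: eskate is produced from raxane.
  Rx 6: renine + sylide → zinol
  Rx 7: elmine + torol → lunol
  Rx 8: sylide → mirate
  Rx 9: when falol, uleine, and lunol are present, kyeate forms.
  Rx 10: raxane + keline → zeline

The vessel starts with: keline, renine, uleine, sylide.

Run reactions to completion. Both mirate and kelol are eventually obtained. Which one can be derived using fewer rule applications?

mirate: sylide present → mirate forms (Rx 8). [1 rule application]
kelol: renine and sylide present → zinol forms (Rx 6). zinol present → torol forms (Rx 4). keline and torol present → falol forms (Rx 3). falol present → kelol forms (Rx 2). [4 rule applications]
mirate needs fewer.

mirate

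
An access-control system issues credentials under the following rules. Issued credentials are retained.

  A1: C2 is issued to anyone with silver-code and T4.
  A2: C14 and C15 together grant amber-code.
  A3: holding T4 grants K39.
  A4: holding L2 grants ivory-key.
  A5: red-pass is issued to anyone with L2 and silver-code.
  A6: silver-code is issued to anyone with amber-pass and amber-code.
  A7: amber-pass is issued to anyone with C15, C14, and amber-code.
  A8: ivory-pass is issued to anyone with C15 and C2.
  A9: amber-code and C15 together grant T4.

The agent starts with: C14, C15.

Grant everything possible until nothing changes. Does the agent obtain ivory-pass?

Holding C14 and C15 grants amber-code (A2).
Holding C15, C14, and amber-code grants amber-pass (A7).
Holding amber-code and C15 grants T4 (A9).
Holding amber-pass and amber-code grants silver-code (A6).
Holding silver-code and T4 grants C2 (A1).
Holding C15 and C2 grants ivory-pass (A8).

Yes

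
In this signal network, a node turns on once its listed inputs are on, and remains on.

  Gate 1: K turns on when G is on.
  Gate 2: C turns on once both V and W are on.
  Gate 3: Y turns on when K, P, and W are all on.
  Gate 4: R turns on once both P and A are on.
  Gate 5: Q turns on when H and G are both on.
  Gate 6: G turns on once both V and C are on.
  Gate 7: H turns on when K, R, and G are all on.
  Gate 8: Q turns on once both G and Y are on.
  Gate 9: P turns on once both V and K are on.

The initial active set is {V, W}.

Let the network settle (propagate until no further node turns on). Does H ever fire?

No

H would need K, R, and G (Gate 7), but R never turns on.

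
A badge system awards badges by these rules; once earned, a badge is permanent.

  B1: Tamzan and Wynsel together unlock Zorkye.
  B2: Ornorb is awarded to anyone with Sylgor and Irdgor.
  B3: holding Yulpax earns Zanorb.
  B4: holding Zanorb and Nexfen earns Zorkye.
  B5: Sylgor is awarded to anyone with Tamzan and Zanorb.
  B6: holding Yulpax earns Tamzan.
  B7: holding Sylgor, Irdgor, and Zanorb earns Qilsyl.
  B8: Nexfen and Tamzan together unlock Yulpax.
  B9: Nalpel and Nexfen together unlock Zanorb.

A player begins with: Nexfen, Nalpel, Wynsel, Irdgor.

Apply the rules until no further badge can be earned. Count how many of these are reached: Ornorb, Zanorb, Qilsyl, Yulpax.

1

With Nalpel and Nexfen, Zanorb is earned (B9).
Ornorb would need Sylgor and Irdgor (B2), but Sylgor is never earned.
Zanorb: reached.
Qilsyl would need Sylgor, Irdgor, and Zanorb (B7), but Sylgor is never earned.
Yulpax would need Nexfen and Tamzan (B8), but Tamzan is never earned.
Reached: Zanorb — 1 of the 4.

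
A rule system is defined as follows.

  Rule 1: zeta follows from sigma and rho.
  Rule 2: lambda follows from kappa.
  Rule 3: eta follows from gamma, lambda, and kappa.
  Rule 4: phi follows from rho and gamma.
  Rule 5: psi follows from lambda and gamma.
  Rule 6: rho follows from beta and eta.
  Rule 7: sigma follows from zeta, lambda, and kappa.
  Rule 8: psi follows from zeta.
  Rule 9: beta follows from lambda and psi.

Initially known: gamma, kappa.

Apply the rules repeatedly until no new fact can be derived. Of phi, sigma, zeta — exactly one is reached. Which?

From kappa, Rule 2 gives lambda.
gamma, lambda, and kappa hold, so eta follows (Rule 3).
lambda and gamma hold, so psi follows (Rule 5).
From lambda and psi, Rule 9 gives beta.
beta and eta hold, so rho follows (Rule 6).
From rho and gamma, Rule 4 gives phi.
sigma would need zeta, lambda, and kappa (Rule 7), but zeta is never established. zeta would need sigma and rho (Rule 1), but sigma is never established.

phi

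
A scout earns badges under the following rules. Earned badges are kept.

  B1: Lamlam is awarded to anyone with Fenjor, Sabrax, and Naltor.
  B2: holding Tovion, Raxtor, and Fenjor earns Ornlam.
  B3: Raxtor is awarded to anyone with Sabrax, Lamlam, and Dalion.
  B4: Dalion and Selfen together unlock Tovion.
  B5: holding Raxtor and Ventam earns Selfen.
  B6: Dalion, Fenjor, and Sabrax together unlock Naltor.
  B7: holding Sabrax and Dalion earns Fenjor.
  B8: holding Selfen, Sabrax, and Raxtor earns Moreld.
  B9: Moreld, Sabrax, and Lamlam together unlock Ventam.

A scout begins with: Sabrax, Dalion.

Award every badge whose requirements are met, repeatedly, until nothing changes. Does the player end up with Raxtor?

With Sabrax and Dalion, Fenjor is earned (B7).
With Dalion, Fenjor, and Sabrax, Naltor is earned (B6).
With Fenjor, Sabrax, and Naltor, Lamlam is earned (B1).
With Sabrax, Lamlam, and Dalion, Raxtor is earned (B3).

Yes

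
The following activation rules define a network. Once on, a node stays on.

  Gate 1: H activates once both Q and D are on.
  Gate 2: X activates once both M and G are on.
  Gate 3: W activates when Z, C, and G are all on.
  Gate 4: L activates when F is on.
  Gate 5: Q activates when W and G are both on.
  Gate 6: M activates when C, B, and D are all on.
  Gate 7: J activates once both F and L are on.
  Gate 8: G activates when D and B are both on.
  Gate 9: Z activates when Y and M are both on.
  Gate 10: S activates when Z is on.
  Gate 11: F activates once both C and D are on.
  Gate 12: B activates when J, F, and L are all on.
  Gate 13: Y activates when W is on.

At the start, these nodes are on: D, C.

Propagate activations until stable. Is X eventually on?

Yes

C and D are on, so F activates (Gate 11).
F is on, so L activates (Gate 4).
Gate 7: F and L on → J on.
Gate 12: J, F, and L on → B on.
D and B are on, so G activates (Gate 8).
Gate 6: C, B, and D on → M on.
M and G are on, so X activates (Gate 2).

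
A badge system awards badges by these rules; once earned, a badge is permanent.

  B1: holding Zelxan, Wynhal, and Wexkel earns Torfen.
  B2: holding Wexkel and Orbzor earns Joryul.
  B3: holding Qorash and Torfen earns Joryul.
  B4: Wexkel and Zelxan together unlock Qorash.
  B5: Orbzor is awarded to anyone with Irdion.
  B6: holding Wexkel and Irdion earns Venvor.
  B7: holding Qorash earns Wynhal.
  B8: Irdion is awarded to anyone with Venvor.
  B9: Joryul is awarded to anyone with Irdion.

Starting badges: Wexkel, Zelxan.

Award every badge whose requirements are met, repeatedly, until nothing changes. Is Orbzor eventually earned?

Orbzor would need Irdion (B5), but Irdion is never earned.

No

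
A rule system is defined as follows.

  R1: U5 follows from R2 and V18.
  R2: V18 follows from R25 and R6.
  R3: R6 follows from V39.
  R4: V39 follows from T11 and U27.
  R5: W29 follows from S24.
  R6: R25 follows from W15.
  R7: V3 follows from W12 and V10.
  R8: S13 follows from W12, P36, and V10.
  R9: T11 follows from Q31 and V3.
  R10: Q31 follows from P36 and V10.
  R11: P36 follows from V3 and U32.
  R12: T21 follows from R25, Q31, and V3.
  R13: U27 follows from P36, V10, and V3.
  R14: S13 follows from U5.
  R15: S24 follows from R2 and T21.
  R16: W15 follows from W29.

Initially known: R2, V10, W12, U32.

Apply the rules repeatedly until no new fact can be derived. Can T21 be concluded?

No

T21 would need R25, Q31, and V3 (R12), but R25 is never established.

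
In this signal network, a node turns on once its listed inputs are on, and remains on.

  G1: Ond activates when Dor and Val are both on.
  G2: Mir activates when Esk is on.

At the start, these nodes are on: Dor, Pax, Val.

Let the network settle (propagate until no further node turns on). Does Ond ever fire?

G1: Dor and Val on → Ond on.

Yes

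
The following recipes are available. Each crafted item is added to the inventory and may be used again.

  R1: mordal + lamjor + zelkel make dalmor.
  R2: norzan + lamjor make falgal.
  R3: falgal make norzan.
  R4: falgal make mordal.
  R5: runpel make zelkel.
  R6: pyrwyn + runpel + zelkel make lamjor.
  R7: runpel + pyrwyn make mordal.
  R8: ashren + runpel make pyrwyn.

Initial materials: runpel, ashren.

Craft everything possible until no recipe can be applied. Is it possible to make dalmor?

Yes

runpel → zelkel (R5).
Using R8, ashren and runpel make pyrwyn.
Using R6, pyrwyn, runpel, and zelkel make lamjor.
runpel + pyrwyn → mordal (R7).
Using R1, mordal, lamjor, and zelkel make dalmor.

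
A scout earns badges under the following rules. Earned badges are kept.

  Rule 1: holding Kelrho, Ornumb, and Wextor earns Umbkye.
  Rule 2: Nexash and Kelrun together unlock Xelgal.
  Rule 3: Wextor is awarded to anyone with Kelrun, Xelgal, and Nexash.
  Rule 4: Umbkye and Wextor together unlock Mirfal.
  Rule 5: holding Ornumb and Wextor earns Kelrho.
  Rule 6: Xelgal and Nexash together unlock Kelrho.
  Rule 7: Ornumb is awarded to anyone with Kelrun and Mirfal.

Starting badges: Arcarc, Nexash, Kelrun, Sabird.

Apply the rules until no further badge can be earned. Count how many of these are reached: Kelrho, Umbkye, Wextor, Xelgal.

3

With Nexash and Kelrun, Xelgal is earned (Rule 2).
With Kelrun, Xelgal, and Nexash, Wextor is earned (Rule 3).
With Xelgal and Nexash, Kelrho is earned (Rule 6).
Kelrho: reached.
Umbkye would need Kelrho, Ornumb, and Wextor (Rule 1), but Ornumb is never earned.
Wextor: reached.
Xelgal: reached.
Reached: Kelrho, Wextor, and Xelgal — 3 of the 4.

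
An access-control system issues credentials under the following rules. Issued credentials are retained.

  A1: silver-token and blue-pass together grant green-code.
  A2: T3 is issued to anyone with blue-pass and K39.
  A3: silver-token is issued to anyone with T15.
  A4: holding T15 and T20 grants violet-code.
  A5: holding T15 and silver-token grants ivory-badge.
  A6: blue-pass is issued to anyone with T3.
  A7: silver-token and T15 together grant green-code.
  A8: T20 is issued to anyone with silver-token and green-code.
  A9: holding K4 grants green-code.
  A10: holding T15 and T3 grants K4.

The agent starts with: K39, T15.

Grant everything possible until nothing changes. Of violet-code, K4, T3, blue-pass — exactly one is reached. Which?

Holding T15 grants silver-token (A3).
Holding silver-token and T15 grants green-code (A7).
Holding silver-token and green-code grants T20 (A8).
Holding T15 and T20 grants violet-code (A4).
T3 would need blue-pass and K39 (A2), but blue-pass is never granted. blue-pass would need T3 (A6), but T3 is never granted. K4 would need T15 and T3 (A10), but T3 is never granted.

violet-code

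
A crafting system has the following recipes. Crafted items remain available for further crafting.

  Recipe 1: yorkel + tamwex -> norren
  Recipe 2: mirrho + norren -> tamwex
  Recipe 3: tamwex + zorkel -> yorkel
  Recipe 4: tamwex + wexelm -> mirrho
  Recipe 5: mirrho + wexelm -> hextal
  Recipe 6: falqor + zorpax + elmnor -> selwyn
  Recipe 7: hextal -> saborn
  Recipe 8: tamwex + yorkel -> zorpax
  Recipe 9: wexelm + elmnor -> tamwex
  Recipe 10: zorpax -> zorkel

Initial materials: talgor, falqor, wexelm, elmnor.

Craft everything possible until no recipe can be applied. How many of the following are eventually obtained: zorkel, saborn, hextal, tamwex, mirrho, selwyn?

Using Recipe 9, wexelm and elmnor make tamwex.
Using Recipe 4, tamwex and wexelm make mirrho.
Using Recipe 5, mirrho and wexelm make hextal.
hextal -> saborn (Recipe 7).
zorkel would need zorpax (Recipe 10), but zorpax is never obtained.
saborn: reached.
hextal: reached.
tamwex: reached.
mirrho: reached.
selwyn would need falqor, zorpax, and elmnor (Recipe 6), but zorpax is never obtained.
Reached: saborn, hextal, tamwex, and mirrho — 4 of the 6.

4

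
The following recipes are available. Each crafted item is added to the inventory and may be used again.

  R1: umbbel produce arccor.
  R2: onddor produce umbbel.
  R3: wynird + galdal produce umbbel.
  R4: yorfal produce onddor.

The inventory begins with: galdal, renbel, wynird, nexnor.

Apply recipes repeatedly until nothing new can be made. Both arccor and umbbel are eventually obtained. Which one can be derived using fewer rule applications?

umbbel

umbbel: Using R3, wynird and galdal make umbbel. [1 rule application]
arccor: Using R3, wynird and galdal make umbbel. umbbel → arccor (R1). [2 rule applications]
umbbel needs fewer.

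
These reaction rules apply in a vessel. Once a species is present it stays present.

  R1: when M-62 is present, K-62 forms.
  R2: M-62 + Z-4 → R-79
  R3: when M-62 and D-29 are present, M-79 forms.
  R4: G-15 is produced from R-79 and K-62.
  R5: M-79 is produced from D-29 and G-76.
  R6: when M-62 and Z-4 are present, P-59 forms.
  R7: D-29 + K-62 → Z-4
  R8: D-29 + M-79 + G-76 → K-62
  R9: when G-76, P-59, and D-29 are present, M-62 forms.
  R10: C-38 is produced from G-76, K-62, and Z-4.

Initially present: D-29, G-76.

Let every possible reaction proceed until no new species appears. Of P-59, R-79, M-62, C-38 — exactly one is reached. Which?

C-38

D-29 and G-76 present → M-79 forms (R5).
D-29, M-79, and G-76 present → K-62 forms (R8).
D-29 and K-62 present → Z-4 forms (R7).
G-76, K-62, and Z-4 present → C-38 forms (R10).
R-79 would need M-62 and Z-4 (R2), but M-62 never forms. P-59 would need M-62 and Z-4 (R6), but M-62 never forms. M-62 would need G-76, P-59, and D-29 (R9), but P-59 never forms.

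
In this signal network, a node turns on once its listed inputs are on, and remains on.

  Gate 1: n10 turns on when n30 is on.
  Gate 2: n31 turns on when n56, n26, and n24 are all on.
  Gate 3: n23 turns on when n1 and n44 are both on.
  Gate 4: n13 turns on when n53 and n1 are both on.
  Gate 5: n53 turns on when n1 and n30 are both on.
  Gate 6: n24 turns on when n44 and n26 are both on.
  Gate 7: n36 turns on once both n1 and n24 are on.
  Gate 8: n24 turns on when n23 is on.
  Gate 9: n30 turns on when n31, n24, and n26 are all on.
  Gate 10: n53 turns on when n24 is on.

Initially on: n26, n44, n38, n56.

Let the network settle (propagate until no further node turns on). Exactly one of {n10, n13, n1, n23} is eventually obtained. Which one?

n10

Gate 6: n44 and n26 on → n24 on.
Gate 2: n56, n26, and n24 on → n31 on.
n31, n24, and n26 are on, so n30 turns on (Gate 9).
n30 is on, so n10 turns on (Gate 1).
n13 would need n53 and n1 (Gate 4), but n1 never turns on. No rule produces n1, and it is not given. n23 would need n1 and n44 (Gate 3), but n1 never turns on.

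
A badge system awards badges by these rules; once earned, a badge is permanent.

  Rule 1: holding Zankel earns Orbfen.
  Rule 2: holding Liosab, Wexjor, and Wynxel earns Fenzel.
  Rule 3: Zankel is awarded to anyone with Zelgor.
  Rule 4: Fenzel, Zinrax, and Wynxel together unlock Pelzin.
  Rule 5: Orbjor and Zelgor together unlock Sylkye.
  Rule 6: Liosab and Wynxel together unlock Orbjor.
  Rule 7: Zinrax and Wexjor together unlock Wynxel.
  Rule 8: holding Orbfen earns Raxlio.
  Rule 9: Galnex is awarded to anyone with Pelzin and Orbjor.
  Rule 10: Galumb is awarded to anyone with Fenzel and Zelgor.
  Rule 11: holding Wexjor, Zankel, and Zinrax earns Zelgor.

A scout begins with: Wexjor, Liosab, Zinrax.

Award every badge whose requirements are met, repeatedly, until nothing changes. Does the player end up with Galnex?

With Zinrax and Wexjor, Wynxel is earned (Rule 7).
With Liosab and Wynxel, Orbjor is earned (Rule 6).
With Liosab, Wexjor, and Wynxel, Fenzel is earned (Rule 2).
With Fenzel, Zinrax, and Wynxel, Pelzin is earned (Rule 4).
With Pelzin and Orbjor, Galnex is earned (Rule 9).

Yes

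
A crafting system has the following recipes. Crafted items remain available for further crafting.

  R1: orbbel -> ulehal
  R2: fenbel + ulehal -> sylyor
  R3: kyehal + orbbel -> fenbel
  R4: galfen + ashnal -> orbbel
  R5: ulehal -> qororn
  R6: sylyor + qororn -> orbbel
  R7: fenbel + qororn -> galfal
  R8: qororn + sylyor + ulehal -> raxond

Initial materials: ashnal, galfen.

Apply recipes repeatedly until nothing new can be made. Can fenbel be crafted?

fenbel would need kyehal and orbbel (R3), but kyehal is never obtained.

No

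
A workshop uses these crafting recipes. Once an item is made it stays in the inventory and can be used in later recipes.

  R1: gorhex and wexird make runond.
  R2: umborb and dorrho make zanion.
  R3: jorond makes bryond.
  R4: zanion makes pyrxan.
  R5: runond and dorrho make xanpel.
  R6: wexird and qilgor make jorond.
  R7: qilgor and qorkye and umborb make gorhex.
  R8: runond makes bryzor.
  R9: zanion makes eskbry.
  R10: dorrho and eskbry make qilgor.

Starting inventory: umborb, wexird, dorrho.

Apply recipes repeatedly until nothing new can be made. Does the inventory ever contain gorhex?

gorhex would need qilgor, qorkye, and umborb (R7), but qorkye is never obtained.

No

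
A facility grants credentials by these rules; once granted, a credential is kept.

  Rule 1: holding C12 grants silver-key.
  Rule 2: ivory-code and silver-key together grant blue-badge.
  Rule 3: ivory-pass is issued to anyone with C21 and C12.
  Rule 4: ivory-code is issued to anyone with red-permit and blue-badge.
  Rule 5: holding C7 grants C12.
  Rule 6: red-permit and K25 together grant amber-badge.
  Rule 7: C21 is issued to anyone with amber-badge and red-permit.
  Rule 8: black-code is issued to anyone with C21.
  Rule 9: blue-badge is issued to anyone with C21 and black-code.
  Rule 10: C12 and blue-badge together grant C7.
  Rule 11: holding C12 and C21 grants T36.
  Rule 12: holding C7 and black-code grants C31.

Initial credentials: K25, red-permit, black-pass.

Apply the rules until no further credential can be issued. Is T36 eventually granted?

No

T36 would need C12 and C21 (Rule 11), but C12 is never granted.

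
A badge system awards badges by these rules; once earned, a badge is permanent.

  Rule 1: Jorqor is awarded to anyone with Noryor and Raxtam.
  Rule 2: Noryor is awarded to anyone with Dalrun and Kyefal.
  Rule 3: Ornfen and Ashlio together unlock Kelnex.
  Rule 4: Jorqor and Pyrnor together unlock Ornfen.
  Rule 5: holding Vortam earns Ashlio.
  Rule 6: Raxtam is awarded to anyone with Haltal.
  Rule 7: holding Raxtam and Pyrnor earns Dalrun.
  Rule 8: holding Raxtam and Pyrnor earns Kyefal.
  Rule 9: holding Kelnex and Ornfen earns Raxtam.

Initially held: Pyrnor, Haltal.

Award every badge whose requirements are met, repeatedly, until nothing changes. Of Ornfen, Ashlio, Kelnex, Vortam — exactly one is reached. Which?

With Haltal, Raxtam is earned (Rule 6).
With Raxtam and Pyrnor, Dalrun is earned (Rule 7).
With Raxtam and Pyrnor, Kyefal is earned (Rule 8).
With Dalrun and Kyefal, Noryor is earned (Rule 2).
With Noryor and Raxtam, Jorqor is earned (Rule 1).
With Jorqor and Pyrnor, Ornfen is earned (Rule 4).
No rule produces Vortam, and it is not given. Kelnex would need Ornfen and Ashlio (Rule 3), but Ashlio is never earned. Ashlio would need Vortam (Rule 5), but Vortam is never earned.

Ornfen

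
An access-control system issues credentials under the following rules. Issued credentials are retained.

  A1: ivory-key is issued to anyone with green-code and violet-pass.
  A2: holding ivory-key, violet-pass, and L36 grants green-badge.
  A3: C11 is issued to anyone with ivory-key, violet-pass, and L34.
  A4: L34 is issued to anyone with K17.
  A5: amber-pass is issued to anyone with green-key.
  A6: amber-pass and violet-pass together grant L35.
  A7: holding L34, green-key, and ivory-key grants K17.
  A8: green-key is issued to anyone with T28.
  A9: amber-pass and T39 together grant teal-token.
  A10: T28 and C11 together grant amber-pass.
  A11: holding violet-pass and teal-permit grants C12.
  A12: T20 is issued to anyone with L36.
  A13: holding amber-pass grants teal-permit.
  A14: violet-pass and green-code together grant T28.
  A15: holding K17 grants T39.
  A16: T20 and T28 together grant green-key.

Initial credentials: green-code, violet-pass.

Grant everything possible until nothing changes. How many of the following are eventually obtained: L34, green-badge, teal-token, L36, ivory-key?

Holding green-code and violet-pass grants ivory-key (A1).
L34 would need K17 (A4), but K17 is never granted.
green-badge would need ivory-key, violet-pass, and L36 (A2), but L36 is never granted.
teal-token would need amber-pass and T39 (A9), but T39 is never granted.
No rule produces L36, and it is not given.
ivory-key: reached.
Reached: ivory-key — 1 of the 5.

1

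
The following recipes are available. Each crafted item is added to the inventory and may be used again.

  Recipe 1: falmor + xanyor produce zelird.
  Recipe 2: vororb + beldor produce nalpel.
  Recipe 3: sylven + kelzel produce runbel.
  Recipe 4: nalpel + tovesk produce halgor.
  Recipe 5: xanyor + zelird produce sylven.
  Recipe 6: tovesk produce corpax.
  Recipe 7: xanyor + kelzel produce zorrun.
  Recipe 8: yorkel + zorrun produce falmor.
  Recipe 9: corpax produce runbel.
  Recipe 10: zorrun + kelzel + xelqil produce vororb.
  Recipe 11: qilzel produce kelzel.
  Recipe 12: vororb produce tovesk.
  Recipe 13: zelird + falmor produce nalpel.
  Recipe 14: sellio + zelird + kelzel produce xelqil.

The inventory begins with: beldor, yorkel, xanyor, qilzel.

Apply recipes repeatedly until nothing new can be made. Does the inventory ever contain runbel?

Yes

Using Recipe 11, qilzel makes kelzel.
xanyor + kelzel → zorrun (Recipe 7).
yorkel + zorrun → falmor (Recipe 8).
Using Recipe 1, falmor and xanyor make zelird.
Using Recipe 5, xanyor and zelird make sylven.
sylven + kelzel → runbel (Recipe 3).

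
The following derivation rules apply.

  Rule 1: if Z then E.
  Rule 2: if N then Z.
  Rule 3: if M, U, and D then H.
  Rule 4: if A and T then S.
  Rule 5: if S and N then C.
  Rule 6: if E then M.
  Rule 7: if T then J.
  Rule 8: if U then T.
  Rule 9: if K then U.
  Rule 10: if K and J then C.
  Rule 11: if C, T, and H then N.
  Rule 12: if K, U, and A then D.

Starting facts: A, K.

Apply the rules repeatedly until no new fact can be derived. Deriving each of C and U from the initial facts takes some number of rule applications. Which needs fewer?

U: K holds, so U follows (Rule 9). [1 rule application]
C: K holds, so U follows (Rule 9). U holds, so T follows (Rule 8). T holds, so J follows (Rule 7). From K and J, Rule 10 gives C. [4 rule applications]
U needs fewer.

U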